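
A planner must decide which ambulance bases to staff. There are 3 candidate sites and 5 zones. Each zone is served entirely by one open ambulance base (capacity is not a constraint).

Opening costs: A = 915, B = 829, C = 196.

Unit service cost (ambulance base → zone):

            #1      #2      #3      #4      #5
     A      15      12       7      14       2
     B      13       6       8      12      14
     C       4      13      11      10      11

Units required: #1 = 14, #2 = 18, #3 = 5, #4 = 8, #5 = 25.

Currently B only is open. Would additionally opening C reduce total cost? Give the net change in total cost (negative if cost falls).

Yes — net change −21 (cost falls by 21).

Current service cost with {B}: 776.
Adding C: each zone re-picks its cheapest; new service cost 559, saving 217.
Extra fixed cost: 196. Net change = 196 − 217 = -21.
(Totals: 1605 → 1584.)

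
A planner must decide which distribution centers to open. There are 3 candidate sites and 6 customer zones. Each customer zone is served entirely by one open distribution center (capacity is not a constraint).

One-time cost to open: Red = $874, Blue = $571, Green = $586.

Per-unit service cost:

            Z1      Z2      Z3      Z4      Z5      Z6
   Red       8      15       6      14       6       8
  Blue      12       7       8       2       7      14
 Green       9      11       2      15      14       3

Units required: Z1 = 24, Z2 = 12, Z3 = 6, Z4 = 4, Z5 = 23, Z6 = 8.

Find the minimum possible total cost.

Minimum total cost: 1272

For any fixed open set, each customer zone goes to its cheapest open site; total = fixed + service.
{Blue}: Z1→Blue 12·24=288, Z2→Blue 7·12=84, Z3→Blue 8·6=48, Z4→Blue 2·4=8, Z5→Blue 7·23=161, Z6→Blue 14·8=112. Service 701; fixed 571; total 1272.
{Green}: service 766 + fixed 586 = 1352
{Red}: Z1→Red 8·24=192, Z2→Red 15·12=180, Z3→Red 6·6=36, Z4→Red 14·4=56, Z5→Red 6·23=138, Z6→Red 8·8=64. Service 666; fixed 874; total 1540.
{Red, Blue, Green}: Z1→Red 8·24=192, Z2→Blue 7·12=84, Z3→Green 2·6=12, Z4→Blue 2·4=8, Z5→Red 6·23=138, Z6→Green 3·8=24. Service 458; fixed 2031; total 2489.
No other subset beats 1272.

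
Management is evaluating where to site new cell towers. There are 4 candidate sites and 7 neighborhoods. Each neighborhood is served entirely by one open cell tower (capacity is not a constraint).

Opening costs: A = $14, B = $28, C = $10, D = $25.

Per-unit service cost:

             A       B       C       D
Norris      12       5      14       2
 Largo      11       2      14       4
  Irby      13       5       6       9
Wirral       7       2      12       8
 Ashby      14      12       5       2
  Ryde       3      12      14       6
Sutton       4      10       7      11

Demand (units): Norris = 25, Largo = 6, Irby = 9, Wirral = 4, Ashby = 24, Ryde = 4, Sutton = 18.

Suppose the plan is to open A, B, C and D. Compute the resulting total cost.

Each neighborhood is assigned to its cheapest site among the open ones.
{A, B, C, D}: Norris→D 2·25=50, Largo→B 2·6=12, Irby→B 5·9=45, Wirral→B 2·4=8, Ashby→D 2·24=48, Ryde→A 3·4=12, Sutton→A 4·18=72. Service 247; fixed 77; total 324.

Total cost: 324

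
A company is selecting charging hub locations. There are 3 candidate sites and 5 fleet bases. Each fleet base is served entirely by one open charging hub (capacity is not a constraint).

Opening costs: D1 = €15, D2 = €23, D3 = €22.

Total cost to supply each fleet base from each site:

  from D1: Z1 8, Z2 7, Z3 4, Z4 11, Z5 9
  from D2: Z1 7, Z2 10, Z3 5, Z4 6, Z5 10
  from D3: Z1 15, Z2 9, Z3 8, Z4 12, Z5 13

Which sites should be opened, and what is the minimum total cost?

Open D1 only; minimum total cost 54.

For any fixed open set, each fleet base goes to its cheapest open site; total = fixed + service.
{D1}: Z1→D1 8, Z2→D1 7, Z3→D1 4, Z4→D1 11, Z5→D1 9. Service 39; fixed 15; total 54.
{D2}: Z1→D2 7, Z2→D2 10, Z3→D2 5, Z4→D2 6, Z5→D2 10. Service 38; fixed 23; total 61.
{D1, D2}: service 33 + fixed 38 = 71
{D1, D2, D3}: Z1→D2 7, Z2→D1 7, Z3→D1 4, Z4→D2 6, Z5→D1 9. Service 33; fixed 60; total 93.
No other subset beats 54.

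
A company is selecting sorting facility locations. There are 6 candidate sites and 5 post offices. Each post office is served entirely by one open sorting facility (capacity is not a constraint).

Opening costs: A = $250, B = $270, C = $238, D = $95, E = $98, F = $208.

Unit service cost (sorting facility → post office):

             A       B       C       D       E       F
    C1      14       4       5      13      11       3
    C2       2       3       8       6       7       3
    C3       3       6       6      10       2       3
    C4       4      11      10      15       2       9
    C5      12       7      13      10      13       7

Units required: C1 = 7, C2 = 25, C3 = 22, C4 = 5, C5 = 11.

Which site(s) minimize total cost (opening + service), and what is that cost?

Open F only; minimum total cost 492.

For any fixed open set, each post office goes to its cheapest open site; total = fixed + service.
{F}: C1→F 3·7=21, C2→F 3·25=75, C3→F 3·22=66, C4→F 9·5=45, C5→F 7·11=77. Service 284; fixed 208; total 492.
{E, F}: service 227 + fixed 306 = 533
{E}: service 449 + fixed 98 = 547
{A, B, C, D, E, F}: service 202 + fixed 1159 = 1361
No other subset beats 492.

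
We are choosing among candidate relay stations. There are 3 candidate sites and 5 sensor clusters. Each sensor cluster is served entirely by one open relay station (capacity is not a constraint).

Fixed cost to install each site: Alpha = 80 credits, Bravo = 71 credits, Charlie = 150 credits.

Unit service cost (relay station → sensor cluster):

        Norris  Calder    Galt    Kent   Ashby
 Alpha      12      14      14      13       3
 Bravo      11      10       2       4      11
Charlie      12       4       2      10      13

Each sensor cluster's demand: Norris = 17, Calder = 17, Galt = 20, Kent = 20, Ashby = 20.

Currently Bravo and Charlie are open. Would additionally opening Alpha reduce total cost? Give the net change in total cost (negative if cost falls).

Current service cost with {Bravo, Charlie}: 595.
Adding Alpha: each sensor cluster re-picks its cheapest; new service cost 435, saving 160.
Extra fixed cost: 80. Net change = 80 − 160 = -80.
(Totals: 816 → 736.)

Yes — net change −80 (cost falls by 80).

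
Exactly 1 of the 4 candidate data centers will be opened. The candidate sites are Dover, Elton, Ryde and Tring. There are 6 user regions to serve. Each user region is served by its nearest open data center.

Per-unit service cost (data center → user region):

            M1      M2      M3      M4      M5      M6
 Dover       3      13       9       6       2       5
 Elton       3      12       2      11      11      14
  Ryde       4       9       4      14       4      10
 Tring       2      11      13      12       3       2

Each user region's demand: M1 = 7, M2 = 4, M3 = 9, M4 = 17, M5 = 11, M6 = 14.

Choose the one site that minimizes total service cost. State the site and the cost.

Choose Dover only; total service cost 348.

With exactly 1 open, each user region uses its cheapest among the chosen.
{Dover}: M1→Dover 3·7=21, M2→Dover 13·4=52, M3→Dover 9·9=81, M4→Dover 6·17=102, M5→Dover 2·11=22, M6→Dover 5·14=70. Service cost 348.
{Tring}: service cost 440
{Ryde}: service cost 522
Among all 4 size-1 choices, {Dover} is lowest.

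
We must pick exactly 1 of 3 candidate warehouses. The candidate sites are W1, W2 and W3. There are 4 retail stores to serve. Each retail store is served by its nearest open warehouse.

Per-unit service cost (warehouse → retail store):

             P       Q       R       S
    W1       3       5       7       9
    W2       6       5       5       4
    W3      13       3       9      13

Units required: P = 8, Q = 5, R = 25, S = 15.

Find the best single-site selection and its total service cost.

With exactly 1 open, each retail store uses its cheapest among the chosen.
{W2}: P→W2 6·8=48, Q→W2 5·5=25, R→W2 5·25=125, S→W2 4·15=60. Service cost 258.
{W1}: service cost 359
{W3}: service cost 539
Among all 3 size-1 choices, {W2} is lowest.

Choose W2 only; total service cost 258.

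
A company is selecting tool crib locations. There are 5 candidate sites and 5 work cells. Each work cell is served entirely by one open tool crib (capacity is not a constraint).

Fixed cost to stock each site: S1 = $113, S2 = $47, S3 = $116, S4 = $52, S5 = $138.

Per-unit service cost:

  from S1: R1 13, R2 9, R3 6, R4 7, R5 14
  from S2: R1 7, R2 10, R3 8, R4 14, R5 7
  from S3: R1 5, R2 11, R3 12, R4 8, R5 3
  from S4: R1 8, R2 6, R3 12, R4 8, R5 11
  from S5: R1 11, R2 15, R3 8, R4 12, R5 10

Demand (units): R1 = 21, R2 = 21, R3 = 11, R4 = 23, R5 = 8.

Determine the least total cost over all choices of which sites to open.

For any fixed open set, each work cell goes to its cheapest open site; total = fixed + service.
{S2, S4}: R1→S2 7·21=147, R2→S4 6·21=126, R3→S2 8·11=88, R4→S4 8·23=184, R5→S2 7·8=56. Service 601; fixed 99; total 700.
{S3, S4}: service 571 + fixed 168 = 739
{S2, S3, S4}: R1→S3 5·21=105, R2→S4 6·21=126, R3→S2 8·11=88, R4→S3 8·23=184, R5→S3 3·8=24. Service 527; fixed 215; total 742.
{S1, S2, S3, S4, S5}: service 482 + fixed 466 = 948
No other subset beats 700.

Minimum total cost: 700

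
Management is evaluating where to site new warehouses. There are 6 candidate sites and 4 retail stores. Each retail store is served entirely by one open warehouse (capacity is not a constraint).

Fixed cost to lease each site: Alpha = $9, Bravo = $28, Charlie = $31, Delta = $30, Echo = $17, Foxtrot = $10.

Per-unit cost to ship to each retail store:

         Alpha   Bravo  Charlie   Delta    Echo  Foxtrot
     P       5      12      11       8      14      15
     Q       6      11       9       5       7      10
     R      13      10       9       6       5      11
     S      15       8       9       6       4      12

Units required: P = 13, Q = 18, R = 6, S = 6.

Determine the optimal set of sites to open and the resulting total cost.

For any fixed open set, each retail store goes to its cheapest open site; total = fixed + service.
{Alpha, Echo}: P→Alpha 5·13=65, Q→Alpha 6·18=108, R→Echo 5·6=30, S→Echo 4·6=24. Service 227; fixed 26; total 253.
{Alpha, Echo, Foxtrot}: service 227 + fixed 36 = 263
{Alpha, Delta, Echo}: service 209 + fixed 56 = 265
{Alpha, Bravo, Charlie, Delta, Echo, Foxtrot}: service 209 + fixed 125 = 334
No other subset beats 253.

Open Alpha and Echo; minimum total cost 253.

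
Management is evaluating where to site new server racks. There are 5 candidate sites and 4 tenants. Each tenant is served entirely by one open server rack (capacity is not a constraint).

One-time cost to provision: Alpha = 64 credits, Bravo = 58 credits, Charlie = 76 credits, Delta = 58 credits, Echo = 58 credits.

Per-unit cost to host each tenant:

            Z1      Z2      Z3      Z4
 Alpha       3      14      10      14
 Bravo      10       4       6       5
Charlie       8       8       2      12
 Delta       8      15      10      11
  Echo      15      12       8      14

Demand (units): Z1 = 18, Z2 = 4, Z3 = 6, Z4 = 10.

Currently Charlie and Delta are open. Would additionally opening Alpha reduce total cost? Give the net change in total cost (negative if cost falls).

Current service cost with {Charlie, Delta}: 298.
Adding Alpha: each tenant re-picks its cheapest; new service cost 208, saving 90.
Extra fixed cost: 64. Net change = 64 − 90 = -26.
(Totals: 432 → 406.)

Yes — net change −26 (cost falls by 26).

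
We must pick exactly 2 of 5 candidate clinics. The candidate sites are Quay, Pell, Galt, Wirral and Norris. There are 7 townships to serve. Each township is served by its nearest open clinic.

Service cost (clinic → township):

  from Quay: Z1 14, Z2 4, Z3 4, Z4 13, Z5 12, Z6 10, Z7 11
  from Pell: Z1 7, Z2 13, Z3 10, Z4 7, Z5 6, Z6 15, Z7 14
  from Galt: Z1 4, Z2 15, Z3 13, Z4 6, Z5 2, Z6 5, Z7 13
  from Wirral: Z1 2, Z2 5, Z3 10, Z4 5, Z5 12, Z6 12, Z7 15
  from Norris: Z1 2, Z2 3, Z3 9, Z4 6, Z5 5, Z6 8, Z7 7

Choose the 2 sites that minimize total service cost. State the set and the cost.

Choose Galt and Norris; total service cost 34.

With exactly 2 open, each township uses its cheapest among the chosen.
{Galt, Norris}: Z1→Norris 2, Z2→Norris 3, Z3→Norris 9, Z4→Galt 6, Z5→Galt 2, Z6→Galt 5, Z7→Norris 7. Service cost 34.
{Quay, Norris}: service cost 35
{Quay, Galt}: service cost 36
Among all 10 size-2 choices, {Galt, Norris} is lowest.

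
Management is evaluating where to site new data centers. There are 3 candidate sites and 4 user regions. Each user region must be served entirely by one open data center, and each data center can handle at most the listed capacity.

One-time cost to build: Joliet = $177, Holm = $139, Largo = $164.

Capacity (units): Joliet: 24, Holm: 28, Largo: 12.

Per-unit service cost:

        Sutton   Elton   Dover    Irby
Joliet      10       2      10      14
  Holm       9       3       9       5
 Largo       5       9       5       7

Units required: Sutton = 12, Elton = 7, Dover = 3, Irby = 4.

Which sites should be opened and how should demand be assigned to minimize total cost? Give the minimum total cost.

Open {Holm}: Sutton→Holm 9·12=108, Elton→Holm 3·7=21, Dover→Holm 9·3=27, Irby→Holm 5·4=20.
Loads: Holm carries 26/28. Service 176; fixed 139; total 315.
Next best feasible plan costs 431.

Minimum total cost: 315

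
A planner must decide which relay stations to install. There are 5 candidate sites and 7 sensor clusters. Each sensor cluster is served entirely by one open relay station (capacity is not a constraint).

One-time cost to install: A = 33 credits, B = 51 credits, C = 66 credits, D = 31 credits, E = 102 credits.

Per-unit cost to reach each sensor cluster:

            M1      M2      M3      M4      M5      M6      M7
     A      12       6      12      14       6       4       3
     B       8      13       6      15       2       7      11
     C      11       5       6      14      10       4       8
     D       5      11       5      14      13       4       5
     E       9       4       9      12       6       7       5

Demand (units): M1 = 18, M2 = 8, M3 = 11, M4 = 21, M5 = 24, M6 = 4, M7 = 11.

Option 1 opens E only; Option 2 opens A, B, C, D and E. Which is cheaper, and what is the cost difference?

Option 1: {E}: M1→E 9·18=162, M2→E 4·8=32, M3→E 9·11=99, M4→E 12·21=252, M5→E 6·24=144, M6→E 7·4=28, M7→E 5·11=55. Service 772; fixed 102; total 874.
Option 2: {A, B, C, D, E}: M1→D 5·18=90, M2→E 4·8=32, M3→D 5·11=55, M4→E 12·21=252, M5→B 2·24=48, M6→A 4·4=16, M7→A 3·11=33. Service 526; fixed 283; total 809.
Difference: |874 − 809| = 65.

Option 2 is cheaper by 65.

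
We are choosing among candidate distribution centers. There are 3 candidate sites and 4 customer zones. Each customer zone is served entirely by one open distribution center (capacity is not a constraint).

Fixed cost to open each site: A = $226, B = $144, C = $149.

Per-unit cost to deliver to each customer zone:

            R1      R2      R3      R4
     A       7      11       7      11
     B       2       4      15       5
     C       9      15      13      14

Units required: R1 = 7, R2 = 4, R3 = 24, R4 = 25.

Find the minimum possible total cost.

For any fixed open set, each customer zone goes to its cheapest open site; total = fixed + service.
{B}: R1→B 2·7=14, R2→B 4·4=16, R3→B 15·24=360, R4→B 5·25=125. Service 515; fixed 144; total 659.
{A, B}: service 323 + fixed 370 = 693
{B, C}: service 467 + fixed 293 = 760
{A, B, C}: service 323 + fixed 519 = 842
No other subset beats 659.

Minimum total cost: 659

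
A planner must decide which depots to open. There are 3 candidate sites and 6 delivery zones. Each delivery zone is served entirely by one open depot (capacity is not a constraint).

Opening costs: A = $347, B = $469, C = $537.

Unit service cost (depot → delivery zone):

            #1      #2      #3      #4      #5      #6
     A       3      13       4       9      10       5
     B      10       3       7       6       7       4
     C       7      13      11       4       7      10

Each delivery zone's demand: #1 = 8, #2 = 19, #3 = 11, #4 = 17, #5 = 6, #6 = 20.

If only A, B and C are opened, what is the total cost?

Total cost: 1668

Each delivery zone is assigned to its cheapest site among the open ones.
{A, B, C}: #1→A 3·8=24, #2→B 3·19=57, #3→A 4·11=44, #4→C 4·17=68, #5→B 7·6=42, #6→B 4·20=80. Service 315; fixed 1353; total 1668.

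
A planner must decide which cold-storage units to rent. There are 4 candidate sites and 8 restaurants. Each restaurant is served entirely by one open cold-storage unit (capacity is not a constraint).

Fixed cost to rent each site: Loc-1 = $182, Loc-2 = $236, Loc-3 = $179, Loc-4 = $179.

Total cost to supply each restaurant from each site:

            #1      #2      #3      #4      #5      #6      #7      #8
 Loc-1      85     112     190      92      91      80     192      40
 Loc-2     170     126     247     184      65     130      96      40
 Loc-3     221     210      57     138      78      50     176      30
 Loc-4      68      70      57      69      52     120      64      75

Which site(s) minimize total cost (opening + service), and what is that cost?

Open Loc-4 only; minimum total cost 754.

For any fixed open set, each restaurant goes to its cheapest open site; total = fixed + service.
{Loc-4}: #1→Loc-4 68, #2→Loc-4 70, #3→Loc-4 57, #4→Loc-4 69, #5→Loc-4 52, #6→Loc-4 120, #7→Loc-4 64, #8→Loc-4 75. Service 575; fixed 179; total 754.
{Loc-3, Loc-4}: service 460 + fixed 358 = 818
{Loc-1, Loc-4}: #1→Loc-4 68, #2→Loc-4 70, #3→Loc-4 57, #4→Loc-4 69, #5→Loc-4 52, #6→Loc-1 80, #7→Loc-4 64, #8→Loc-1 40. Service 500; fixed 361; total 861.
{Loc-1, Loc-2, Loc-3, Loc-4}: service 460 + fixed 776 = 1236
No other subset beats 754.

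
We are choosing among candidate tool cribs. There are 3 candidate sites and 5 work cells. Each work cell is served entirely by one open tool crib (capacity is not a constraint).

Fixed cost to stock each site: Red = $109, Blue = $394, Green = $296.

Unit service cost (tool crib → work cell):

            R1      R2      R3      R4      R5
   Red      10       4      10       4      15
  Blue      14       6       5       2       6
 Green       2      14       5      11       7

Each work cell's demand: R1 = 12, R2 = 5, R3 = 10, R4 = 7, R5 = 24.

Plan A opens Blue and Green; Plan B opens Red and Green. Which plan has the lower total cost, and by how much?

Plan A: {Blue, Green}: R1→Green 2·12=24, R2→Blue 6·5=30, R3→Blue 5·10=50, R4→Blue 2·7=14, R5→Blue 6·24=144. Service 262; fixed 690; total 952.
Plan B: {Red, Green}: R1→Green 2·12=24, R2→Red 4·5=20, R3→Green 5·10=50, R4→Red 4·7=28, R5→Green 7·24=168. Service 290; fixed 405; total 695.
Difference: |952 − 695| = 257.

Plan B is cheaper by 257.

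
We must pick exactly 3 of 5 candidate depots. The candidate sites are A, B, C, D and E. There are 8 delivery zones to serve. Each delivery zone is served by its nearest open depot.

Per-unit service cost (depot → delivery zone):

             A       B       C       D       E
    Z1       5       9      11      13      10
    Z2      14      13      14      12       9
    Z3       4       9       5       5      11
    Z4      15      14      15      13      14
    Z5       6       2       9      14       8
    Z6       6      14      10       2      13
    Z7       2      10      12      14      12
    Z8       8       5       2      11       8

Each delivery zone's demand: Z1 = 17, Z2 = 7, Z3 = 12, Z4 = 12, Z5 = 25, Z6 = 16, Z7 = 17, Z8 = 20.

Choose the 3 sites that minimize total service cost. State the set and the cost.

With exactly 3 open, each delivery zone uses its cheapest among the chosen.
{A, B, D}: Z1→A 5·17=85, Z2→D 12·7=84, Z3→A 4·12=48, Z4→D 13·12=156, Z5→B 2·25=50, Z6→D 2·16=32, Z7→A 2·17=34, Z8→B 5·20=100. Service cost 589.
{A, B, C}: service cost 612
{A, C, D}: service cost 629
Among all 10 size-3 choices, {A, B, D} is lowest.

Choose A, B and D; total service cost 589.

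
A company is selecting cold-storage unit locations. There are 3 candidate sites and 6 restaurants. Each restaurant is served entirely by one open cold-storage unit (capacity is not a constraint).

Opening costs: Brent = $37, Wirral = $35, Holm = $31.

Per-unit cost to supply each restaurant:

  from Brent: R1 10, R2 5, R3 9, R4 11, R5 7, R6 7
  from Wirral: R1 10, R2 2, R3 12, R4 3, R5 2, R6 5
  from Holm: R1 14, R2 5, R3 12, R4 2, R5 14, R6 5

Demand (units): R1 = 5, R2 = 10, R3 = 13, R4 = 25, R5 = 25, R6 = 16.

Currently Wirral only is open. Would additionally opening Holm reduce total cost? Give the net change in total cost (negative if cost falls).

No — net change +6 (cost rises by 6).

Current service cost with {Wirral}: 431.
Adding Holm: each restaurant re-picks its cheapest; new service cost 406, saving 25.
Extra fixed cost: 31. Net change = 31 − 25 = 6.
(Totals: 466 → 472.)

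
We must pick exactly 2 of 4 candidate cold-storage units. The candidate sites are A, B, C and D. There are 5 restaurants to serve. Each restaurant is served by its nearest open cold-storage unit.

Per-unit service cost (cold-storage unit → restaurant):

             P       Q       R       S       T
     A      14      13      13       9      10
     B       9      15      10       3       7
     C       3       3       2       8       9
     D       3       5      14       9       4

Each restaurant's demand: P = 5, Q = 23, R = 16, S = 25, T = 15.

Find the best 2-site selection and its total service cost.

Choose B and C; total service cost 296.

With exactly 2 open, each restaurant uses its cheapest among the chosen.
{B, C}: P→C 3·5=15, Q→C 3·23=69, R→C 2·16=32, S→B 3·25=75, T→B 7·15=105. Service cost 296.
{C, D}: service cost 376
{B, D}: service cost 425
Among all 6 size-2 choices, {B, C} is lowest.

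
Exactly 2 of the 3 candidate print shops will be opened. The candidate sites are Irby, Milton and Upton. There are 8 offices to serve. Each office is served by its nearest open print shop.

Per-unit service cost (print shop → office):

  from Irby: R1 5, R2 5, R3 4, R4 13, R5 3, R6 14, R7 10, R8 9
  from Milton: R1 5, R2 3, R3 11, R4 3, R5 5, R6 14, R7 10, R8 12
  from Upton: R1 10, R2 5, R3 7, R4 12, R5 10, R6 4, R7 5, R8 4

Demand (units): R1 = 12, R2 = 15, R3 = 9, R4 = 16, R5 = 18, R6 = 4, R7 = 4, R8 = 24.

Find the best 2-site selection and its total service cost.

With exactly 2 open, each office uses its cheapest among the chosen.
{Milton, Upton}: R1→Milton 5·12=60, R2→Milton 3·15=45, R3→Upton 7·9=63, R4→Milton 3·16=48, R5→Milton 5·18=90, R6→Upton 4·4=16, R7→Upton 5·4=20, R8→Upton 4·24=96. Service cost 438.
{Irby, Upton}: service cost 549
{Irby, Milton}: service cost 555
Among all 3 size-2 choices, {Milton, Upton} is lowest.

Choose Milton and Upton; total service cost 438.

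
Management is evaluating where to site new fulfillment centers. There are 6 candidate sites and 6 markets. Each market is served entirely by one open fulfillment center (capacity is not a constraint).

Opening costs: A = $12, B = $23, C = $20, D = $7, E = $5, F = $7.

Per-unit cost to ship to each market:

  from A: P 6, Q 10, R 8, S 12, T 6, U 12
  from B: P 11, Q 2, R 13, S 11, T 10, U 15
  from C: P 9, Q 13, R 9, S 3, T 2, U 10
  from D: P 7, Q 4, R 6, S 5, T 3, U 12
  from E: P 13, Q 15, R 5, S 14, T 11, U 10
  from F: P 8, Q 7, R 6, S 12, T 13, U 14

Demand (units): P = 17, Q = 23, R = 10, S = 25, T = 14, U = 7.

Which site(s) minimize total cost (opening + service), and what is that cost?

For any fixed open set, each market goes to its cheapest open site; total = fixed + service.
{A, B, C, E}: P→A 6·17=102, Q→B 2·23=46, R→E 5·10=50, S→C 3·25=75, T→C 2·14=28, U→C 10·7=70. Service 371; fixed 60; total 431.
{A, B, C, D, E}: P→A 6·17=102, Q→B 2·23=46, R→E 5·10=50, S→C 3·25=75, T→C 2·14=28, U→C 10·7=70. Service 371; fixed 67; total 438.
{A, B, C, E, F}: service 371 + fixed 67 = 438
{A, B, C, D, E, F}: service 371 + fixed 74 = 445
No other subset beats 431.

Open A, B, C and E; minimum total cost 431.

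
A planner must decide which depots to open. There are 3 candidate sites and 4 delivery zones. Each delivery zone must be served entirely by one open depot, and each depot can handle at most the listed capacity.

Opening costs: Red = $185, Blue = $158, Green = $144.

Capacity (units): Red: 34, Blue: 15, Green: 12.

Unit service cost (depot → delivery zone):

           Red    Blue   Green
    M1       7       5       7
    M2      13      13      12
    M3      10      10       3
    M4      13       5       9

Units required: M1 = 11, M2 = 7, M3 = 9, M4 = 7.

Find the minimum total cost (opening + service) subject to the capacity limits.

Open {Red}: M1→Red 7·11=77, M2→Red 13·7=91, M3→Red 10·9=90, M4→Red 13·7=91.
Loads: Red carries 34/34. Service 349; fixed 185; total 534.
Next best feasible plan costs 615.

Minimum total cost: 534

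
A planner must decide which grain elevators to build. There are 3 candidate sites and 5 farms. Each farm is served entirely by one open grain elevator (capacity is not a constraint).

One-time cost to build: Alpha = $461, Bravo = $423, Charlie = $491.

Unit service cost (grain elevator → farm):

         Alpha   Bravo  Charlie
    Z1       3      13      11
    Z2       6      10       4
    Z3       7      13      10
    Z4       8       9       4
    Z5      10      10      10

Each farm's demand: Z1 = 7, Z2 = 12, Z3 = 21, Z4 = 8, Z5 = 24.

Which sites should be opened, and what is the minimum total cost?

For any fixed open set, each farm goes to its cheapest open site; total = fixed + service.
{Alpha}: Z1→Alpha 3·7=21, Z2→Alpha 6·12=72, Z3→Alpha 7·21=147, Z4→Alpha 8·8=64, Z5→Alpha 10·24=240. Service 544; fixed 461; total 1005.
{Charlie}: Z1→Charlie 11·7=77, Z2→Charlie 4·12=48, Z3→Charlie 10·21=210, Z4→Charlie 4·8=32, Z5→Charlie 10·24=240. Service 607; fixed 491; total 1098.
{Bravo}: Z1→Bravo 13·7=91, Z2→Bravo 10·12=120, Z3→Bravo 13·21=273, Z4→Bravo 9·8=72, Z5→Bravo 10·24=240. Service 796; fixed 423; total 1219.
{Alpha, Bravo, Charlie}: Z1→Alpha 3·7=21, Z2→Charlie 4·12=48, Z3→Alpha 7·21=147, Z4→Charlie 4·8=32, Z5→Alpha 10·24=240. Service 488; fixed 1375; total 1863.
(All 7 nonempty subsets were checked; Alpha only is lowest.)

Open Alpha only; minimum total cost 1005.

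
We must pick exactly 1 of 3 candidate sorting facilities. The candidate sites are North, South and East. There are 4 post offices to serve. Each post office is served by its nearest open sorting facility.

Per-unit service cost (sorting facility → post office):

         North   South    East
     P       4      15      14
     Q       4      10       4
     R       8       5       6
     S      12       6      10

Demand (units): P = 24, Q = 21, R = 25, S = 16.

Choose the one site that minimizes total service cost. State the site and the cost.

With exactly 1 open, each post office uses its cheapest among the chosen.
{North}: P→North 4·24=96, Q→North 4·21=84, R→North 8·25=200, S→North 12·16=192. Service cost 572.
{East}: service cost 730
{South}: service cost 791
Among all 3 size-1 choices, {North} is lowest.

Choose North only; total service cost 572.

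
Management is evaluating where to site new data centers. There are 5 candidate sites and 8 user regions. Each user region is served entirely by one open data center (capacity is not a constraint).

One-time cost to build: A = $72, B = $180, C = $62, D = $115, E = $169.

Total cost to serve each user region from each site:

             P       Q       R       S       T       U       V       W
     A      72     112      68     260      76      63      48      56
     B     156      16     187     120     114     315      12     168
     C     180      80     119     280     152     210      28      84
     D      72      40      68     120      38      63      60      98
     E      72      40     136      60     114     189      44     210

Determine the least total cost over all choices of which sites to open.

Minimum total cost: 674

For any fixed open set, each user region goes to its cheapest open site; total = fixed + service.
{D}: P→D 72, Q→D 40, R→D 68, S→D 120, T→D 38, U→D 63, V→D 60, W→D 98. Service 559; fixed 115; total 674.
{C, D}: P→D 72, Q→D 40, R→D 68, S→D 120, T→D 38, U→D 63, V→C 28, W→C 84. Service 513; fixed 177; total 690.
{A, D}: service 505 + fixed 187 = 692
{A, B, C, D, E}: P→A 72, Q→B 16, R→A 68, S→E 60, T→D 38, U→A 63, V→B 12, W→A 56. Service 385; fixed 598; total 983.
No other subset beats 674.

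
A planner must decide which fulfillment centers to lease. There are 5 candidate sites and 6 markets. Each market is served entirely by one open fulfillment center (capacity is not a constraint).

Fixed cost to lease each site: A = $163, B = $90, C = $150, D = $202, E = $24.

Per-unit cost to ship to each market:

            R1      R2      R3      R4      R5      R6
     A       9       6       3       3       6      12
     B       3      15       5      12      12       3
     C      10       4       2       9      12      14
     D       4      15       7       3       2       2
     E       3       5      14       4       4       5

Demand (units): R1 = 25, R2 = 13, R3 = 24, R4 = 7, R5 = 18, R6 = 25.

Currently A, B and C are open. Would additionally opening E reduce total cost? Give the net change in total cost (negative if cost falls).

Yes — net change −12 (cost falls by 12).

Current service cost with {A, B, C}: 379.
Adding E: each market re-picks its cheapest; new service cost 343, saving 36.
Extra fixed cost: 24. Net change = 24 − 36 = -12.
(Totals: 782 → 770.)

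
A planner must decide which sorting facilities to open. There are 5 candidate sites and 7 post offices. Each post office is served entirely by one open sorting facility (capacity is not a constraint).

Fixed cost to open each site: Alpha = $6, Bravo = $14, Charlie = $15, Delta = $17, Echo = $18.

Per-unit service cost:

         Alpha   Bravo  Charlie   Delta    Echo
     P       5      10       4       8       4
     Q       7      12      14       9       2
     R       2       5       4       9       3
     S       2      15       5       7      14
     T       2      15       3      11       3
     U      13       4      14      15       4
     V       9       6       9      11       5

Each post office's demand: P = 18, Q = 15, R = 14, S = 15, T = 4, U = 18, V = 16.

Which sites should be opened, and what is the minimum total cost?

For any fixed open set, each post office goes to its cheapest open site; total = fixed + service.
{Alpha, Echo}: P→Echo 4·18=72, Q→Echo 2·15=30, R→Alpha 2·14=28, S→Alpha 2·15=30, T→Alpha 2·4=8, U→Echo 4·18=72, V→Echo 5·16=80. Service 320; fixed 24; total 344.
{Alpha, Bravo, Echo}: P→Echo 4·18=72, Q→Echo 2·15=30, R→Alpha 2·14=28, S→Alpha 2·15=30, T→Alpha 2·4=8, U→Bravo 4·18=72, V→Echo 5·16=80. Service 320; fixed 38; total 358.
{Alpha, Charlie, Echo}: P→Charlie 4·18=72, Q→Echo 2·15=30, R→Alpha 2·14=28, S→Alpha 2·15=30, T→Alpha 2·4=8, U→Echo 4·18=72, V→Echo 5·16=80. Service 320; fixed 39; total 359.
{Alpha, Bravo, Charlie, Delta, Echo}: service 320 + fixed 70 = 390
No other subset beats 344.

Open Alpha and Echo; minimum total cost 344.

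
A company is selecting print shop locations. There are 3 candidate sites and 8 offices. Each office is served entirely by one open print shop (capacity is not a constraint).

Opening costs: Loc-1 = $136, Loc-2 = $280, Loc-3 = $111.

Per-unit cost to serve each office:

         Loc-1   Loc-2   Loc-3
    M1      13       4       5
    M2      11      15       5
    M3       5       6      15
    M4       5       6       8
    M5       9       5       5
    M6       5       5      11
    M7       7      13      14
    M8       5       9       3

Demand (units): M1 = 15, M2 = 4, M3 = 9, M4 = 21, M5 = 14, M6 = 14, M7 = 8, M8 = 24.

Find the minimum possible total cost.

Minimum total cost: 760

For any fixed open set, each office goes to its cheapest open site; total = fixed + service.
{Loc-1, Loc-3}: M1→Loc-3 5·15=75, M2→Loc-3 5·4=20, M3→Loc-1 5·9=45, M4→Loc-1 5·21=105, M5→Loc-3 5·14=70, M6→Loc-1 5·14=70, M7→Loc-1 7·8=56, M8→Loc-3 3·24=72. Service 513; fixed 247; total 760.
{Loc-1}: service 761 + fixed 136 = 897
{Loc-3}: M1→Loc-3 5·15=75, M2→Loc-3 5·4=20, M3→Loc-3 15·9=135, M4→Loc-3 8·21=168, M5→Loc-3 5·14=70, M6→Loc-3 11·14=154, M7→Loc-3 14·8=112, M8→Loc-3 3·24=72. Service 806; fixed 111; total 917.
{Loc-1, Loc-2, Loc-3}: M1→Loc-2 4·15=60, M2→Loc-3 5·4=20, M3→Loc-1 5·9=45, M4→Loc-1 5·21=105, M5→Loc-2 5·14=70, M6→Loc-1 5·14=70, M7→Loc-1 7·8=56, M8→Loc-3 3·24=72. Service 498; fixed 527; total 1025.
No other subset beats 760.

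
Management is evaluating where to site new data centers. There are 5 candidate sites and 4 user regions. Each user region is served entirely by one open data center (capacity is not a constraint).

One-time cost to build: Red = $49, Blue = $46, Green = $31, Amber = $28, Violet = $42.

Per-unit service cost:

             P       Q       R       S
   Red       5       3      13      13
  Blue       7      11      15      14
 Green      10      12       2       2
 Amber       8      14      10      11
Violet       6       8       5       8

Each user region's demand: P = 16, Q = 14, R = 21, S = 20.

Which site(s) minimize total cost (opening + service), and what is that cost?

For any fixed open set, each user region goes to its cheapest open site; total = fixed + service.
{Red, Green}: P→Red 5·16=80, Q→Red 3·14=42, R→Green 2·21=42, S→Green 2·20=40. Service 204; fixed 80; total 284.
{Red, Green, Amber}: service 204 + fixed 108 = 312
{Red, Green, Violet}: service 204 + fixed 122 = 326
{Red, Blue, Green, Amber, Violet}: service 204 + fixed 196 = 400
No other subset beats 284.

Open Red and Green; minimum total cost 284.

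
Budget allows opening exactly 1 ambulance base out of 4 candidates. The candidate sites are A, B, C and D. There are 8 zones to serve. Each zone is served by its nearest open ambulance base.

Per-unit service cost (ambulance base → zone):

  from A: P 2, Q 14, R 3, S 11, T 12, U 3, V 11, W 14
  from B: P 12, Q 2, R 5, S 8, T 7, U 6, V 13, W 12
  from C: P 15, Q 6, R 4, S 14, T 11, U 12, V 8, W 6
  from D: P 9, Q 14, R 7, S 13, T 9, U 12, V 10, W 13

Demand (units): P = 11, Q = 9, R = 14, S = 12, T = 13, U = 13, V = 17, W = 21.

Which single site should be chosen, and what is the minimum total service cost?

Choose B only; total service cost 958.

With exactly 1 open, each zone uses its cheapest among the chosen.
{B}: P→B 12·11=132, Q→B 2·9=18, R→B 5·14=70, S→B 8·12=96, T→B 7·13=91, U→B 6·13=78, V→B 13·17=221, W→B 12·21=252. Service cost 958.
{A}: service cost 998
{C}: service cost 1004
Among all 4 size-1 choices, {B} is lowest.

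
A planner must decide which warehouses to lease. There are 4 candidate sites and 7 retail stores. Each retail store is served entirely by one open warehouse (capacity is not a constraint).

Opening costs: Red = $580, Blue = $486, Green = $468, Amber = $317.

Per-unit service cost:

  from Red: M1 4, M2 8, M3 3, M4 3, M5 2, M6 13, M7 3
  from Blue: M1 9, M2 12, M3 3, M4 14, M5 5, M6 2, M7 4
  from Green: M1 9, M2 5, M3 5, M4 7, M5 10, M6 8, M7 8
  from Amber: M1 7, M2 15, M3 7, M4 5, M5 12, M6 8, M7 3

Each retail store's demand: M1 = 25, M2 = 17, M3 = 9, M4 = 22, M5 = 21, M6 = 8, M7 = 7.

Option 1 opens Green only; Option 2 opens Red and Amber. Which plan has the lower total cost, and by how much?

Option 1 is cheaper by 46.

Option 1: {Green}: M1→Green 9·25=225, M2→Green 5·17=85, M3→Green 5·9=45, M4→Green 7·22=154, M5→Green 10·21=210, M6→Green 8·8=64, M7→Green 8·7=56. Service 839; fixed 468; total 1307.
Option 2: {Red, Amber}: M1→Red 4·25=100, M2→Red 8·17=136, M3→Red 3·9=27, M4→Red 3·22=66, M5→Red 2·21=42, M6→Amber 8·8=64, M7→Red 3·7=21. Service 456; fixed 897; total 1353.
Difference: |1307 − 1353| = 46.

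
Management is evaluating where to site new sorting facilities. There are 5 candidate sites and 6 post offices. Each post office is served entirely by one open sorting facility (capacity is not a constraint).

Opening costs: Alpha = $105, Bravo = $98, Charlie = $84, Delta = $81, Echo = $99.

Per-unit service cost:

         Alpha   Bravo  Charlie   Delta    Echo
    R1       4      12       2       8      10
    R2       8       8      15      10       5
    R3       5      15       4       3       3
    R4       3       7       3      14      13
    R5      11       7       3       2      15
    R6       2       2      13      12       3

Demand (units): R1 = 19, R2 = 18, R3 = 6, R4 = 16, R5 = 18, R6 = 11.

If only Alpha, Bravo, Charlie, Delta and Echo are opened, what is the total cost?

Each post office is assigned to its cheapest site among the open ones.
{Alpha, Bravo, Charlie, Delta, Echo}: R1→Charlie 2·19=38, R2→Echo 5·18=90, R3→Delta 3·6=18, R4→Alpha 3·16=48, R5→Delta 2·18=36, R6→Alpha 2·11=22. Service 252; fixed 467; total 719.

Total cost: 719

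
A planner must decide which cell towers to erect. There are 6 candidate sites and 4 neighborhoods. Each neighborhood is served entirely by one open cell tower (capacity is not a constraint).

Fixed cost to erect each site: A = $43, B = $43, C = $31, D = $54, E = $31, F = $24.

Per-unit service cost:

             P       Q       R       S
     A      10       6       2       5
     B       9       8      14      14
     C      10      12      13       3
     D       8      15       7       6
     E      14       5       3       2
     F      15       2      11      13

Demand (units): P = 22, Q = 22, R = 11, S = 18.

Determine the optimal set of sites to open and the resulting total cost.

For any fixed open set, each neighborhood goes to its cheapest open site; total = fixed + service.
{D, E, F}: P→D 8·22=176, Q→F 2·22=44, R→E 3·11=33, S→E 2·18=36. Service 289; fixed 109; total 398.
{B, E, F}: service 311 + fixed 98 = 409
{C, E, F}: P→C 10·22=220, Q→F 2·22=44, R→E 3·11=33, S→E 2·18=36. Service 333; fixed 86; total 419.
{A, B, C, D, E, F}: P→D 8·22=176, Q→F 2·22=44, R→A 2·11=22, S→E 2·18=36. Service 278; fixed 226; total 504.
No other subset beats 398.

Open D, E and F; minimum total cost 398.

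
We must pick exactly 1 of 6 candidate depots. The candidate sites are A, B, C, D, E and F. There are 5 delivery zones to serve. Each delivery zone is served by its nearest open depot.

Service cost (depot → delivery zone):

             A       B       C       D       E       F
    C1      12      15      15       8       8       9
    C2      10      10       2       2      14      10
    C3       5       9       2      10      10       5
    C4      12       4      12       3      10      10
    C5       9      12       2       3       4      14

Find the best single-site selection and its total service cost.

Choose D only; total service cost 26.

With exactly 1 open, each delivery zone uses its cheapest among the chosen.
{D}: C1→D 8, C2→D 2, C3→D 10, C4→D 3, C5→D 3. Service cost 26.
{C}: service cost 33
{E}: service cost 46
Among all 6 size-1 choices, {D} is lowest.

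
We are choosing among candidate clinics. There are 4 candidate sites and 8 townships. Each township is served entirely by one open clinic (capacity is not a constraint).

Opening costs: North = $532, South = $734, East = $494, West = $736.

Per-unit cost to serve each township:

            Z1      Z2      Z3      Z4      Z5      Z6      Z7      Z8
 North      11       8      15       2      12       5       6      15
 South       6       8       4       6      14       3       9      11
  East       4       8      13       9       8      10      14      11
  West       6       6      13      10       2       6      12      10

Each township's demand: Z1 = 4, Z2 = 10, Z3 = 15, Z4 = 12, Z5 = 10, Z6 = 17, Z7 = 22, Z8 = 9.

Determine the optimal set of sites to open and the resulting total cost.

Open North only; minimum total cost 1377.

For any fixed open set, each township goes to its cheapest open site; total = fixed + service.
{North}: Z1→North 11·4=44, Z2→North 8·10=80, Z3→North 15·15=225, Z4→North 2·12=24, Z5→North 12·10=120, Z6→North 5·17=85, Z7→North 6·22=132, Z8→North 15·9=135. Service 845; fixed 532; total 1377.
{South}: service 724 + fixed 734 = 1458
{East}: service 1056 + fixed 494 = 1550
{North, South, East, West}: service 453 + fixed 2496 = 2949
No other subset beats 1377.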